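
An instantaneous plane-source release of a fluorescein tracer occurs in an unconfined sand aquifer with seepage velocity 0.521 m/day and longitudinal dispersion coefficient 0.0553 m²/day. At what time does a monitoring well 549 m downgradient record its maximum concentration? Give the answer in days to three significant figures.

For the 1D instantaneous-source solution, setting ∂C/∂t = 0 at fixed x gives v²t² + 2Dt − x² = 0, so t = (√(D² + v²x²) − D)/v².
√(D² + v²x²) = √(0.0553² + 0.521² × 549²) = 286.0; v² = 0.271441.
t = (286.0 − 0.0553)/0.271441 = 1050 days (vs. the pure-advection estimate x/v = 1050 d).

1050 days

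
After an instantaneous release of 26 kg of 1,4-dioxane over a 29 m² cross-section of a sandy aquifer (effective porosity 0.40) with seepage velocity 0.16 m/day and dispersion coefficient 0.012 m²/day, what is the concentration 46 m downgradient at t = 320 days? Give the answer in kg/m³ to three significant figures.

For an instantaneous plane source, C(x,t) = M/(n_e·A·√(4πDt)) · exp(−(x−vt)²/(4Dt)), with n_e·A the pore (flow) area.
Plume center vt = 0.16 × 320 = 51.2 m, so the well at 46 m is 5.2 m upgradient of the peak.
√(4πDt) = 6.947 m, giving peak height M/(n_e·A·√(4πDt)) = 26/(0.40 × 29 × 6.947) = 0.3226 kg/m³.
(x−vt)²/(4Dt) = (-5.2)²/(4 × 0.012 × 320) = 1.760; exp(−1.760) = 0.1720.
C = 0.3226 × 0.1720 = 0.0555 kg/m³.

0.0555 kg/m³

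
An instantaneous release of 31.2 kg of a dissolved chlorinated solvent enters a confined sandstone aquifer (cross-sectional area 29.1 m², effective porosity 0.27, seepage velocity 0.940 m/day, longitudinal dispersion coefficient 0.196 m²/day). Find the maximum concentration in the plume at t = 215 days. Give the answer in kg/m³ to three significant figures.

0.173 kg/m³

The peak of an instantaneous 1D plume sits at x = vt; there the Gaussian factor is 1 and C_max = M/(n_e·A·√(4πDt)), where n_e·A is the pore area the mass is dissolved in.
√(4πDt) = √(4π × 0.196 × 215) = 23.01 m, so C_max = 31.2/(0.27 × 29.1 × 23.01) = 0.173 kg/m³.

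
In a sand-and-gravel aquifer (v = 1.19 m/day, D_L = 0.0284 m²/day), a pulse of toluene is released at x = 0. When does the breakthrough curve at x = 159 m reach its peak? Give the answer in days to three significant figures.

134 days

For the 1D instantaneous-source solution, setting ∂C/∂t = 0 at fixed x gives v²t² + 2Dt − x² = 0, so t = (√(D² + v²x²) − D)/v².
√(D² + v²x²) = √(0.0284² + 1.19² × 159²) = 189.2; v² = 1.4161.
t = (189.2 − 0.0284)/1.4161 = 134 days (vs. the pure-advection estimate x/v = 134 d).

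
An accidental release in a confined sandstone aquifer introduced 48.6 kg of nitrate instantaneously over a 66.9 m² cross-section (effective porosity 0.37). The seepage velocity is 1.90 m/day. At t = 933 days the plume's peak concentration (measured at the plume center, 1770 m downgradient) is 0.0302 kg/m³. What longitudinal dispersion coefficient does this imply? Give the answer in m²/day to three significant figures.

0.361 m²/day

At the plume center C_max = M/(n_e·A·√(4πDt)), so D = M²/(4πt·(n_e·A·C_max)²).
n_e·A·C_max = 0.37 × 66.9 × 0.0302 = 0.7475 kg/m.
D = 48.6²/(4π × 933 × 0.7475²) = 0.361 m²/day.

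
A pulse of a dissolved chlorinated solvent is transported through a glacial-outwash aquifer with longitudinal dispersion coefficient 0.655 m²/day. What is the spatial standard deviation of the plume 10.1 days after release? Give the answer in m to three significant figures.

Dispersive spreading gives a Gaussian with σ² = 2Dt; advection only shifts the center.
σ = √(2 × 0.655 × 10.1) = 3.64 m.

3.64 m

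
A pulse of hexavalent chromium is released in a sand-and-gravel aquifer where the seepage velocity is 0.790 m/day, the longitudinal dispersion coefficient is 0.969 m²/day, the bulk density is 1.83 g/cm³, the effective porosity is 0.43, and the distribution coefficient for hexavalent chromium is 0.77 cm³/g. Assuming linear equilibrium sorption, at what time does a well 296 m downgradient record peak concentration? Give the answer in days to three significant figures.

1600 days

Retardation factor R = 1 + ρ_b·K_d/n = 1 + 1.83 × 0.77/0.43 = 4.277.
Sorption retards both mechanisms: v_R = v/R = 0.1847 m/day, D_R = D/R = 0.2266 m²/day.
Peak time from v_R²t² + 2D_R t − x² = 0: t = (√(D_R² + v_R²x²) − D_R)/v_R².
√(D_R² + v_R²x²) = √(0.2266² + 0.1847² × 296²) = 54.67; v_R² = 0.03411.
t = (54.67 − 0.2266)/0.03411 = 1600 days.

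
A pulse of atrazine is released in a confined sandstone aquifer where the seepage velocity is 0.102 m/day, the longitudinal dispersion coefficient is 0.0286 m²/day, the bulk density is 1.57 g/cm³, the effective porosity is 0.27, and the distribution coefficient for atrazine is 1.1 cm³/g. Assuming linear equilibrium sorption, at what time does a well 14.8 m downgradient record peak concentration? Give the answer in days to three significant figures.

1050 days

Retardation factor R = 1 + ρ_b·K_d/n = 1 + 1.57 × 1.1/0.27 = 7.396.
Sorption retards both mechanisms: v_R = v/R = 0.01379 m/day, D_R = D/R = 0.003867 m²/day.
Peak time from v_R²t² + 2D_R t − x² = 0: t = (√(D_R² + v_R²x²) − D_R)/v_R².
√(D_R² + v_R²x²) = √(0.003867² + 0.01379² × 14.8²) = 0.2041; v_R² = 0.0001902.
t = (0.2041 − 0.003867)/0.0001902 = 1050 days.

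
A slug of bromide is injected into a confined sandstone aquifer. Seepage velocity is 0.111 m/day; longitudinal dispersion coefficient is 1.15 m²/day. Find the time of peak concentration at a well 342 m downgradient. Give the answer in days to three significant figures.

For the 1D instantaneous-source solution, setting ∂C/∂t = 0 at fixed x gives v²t² + 2Dt − x² = 0, so t = (√(D² + v²x²) − D)/v².
√(D² + v²x²) = √(1.15² + 0.111² × 342²) = 37.98; v² = 0.012321.
t = (37.98 − 1.15)/0.012321 = 2990 days (vs. the pure-advection estimate x/v = 3080 d).

2990 days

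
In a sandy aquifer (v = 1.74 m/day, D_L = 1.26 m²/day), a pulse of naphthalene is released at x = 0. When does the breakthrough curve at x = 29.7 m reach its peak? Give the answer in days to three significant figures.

16.7 days

For the 1D instantaneous-source solution, setting ∂C/∂t = 0 at fixed x gives v²t² + 2Dt − x² = 0, so t = (√(D² + v²x²) − D)/v².
√(D² + v²x²) = √(1.26² + 1.74² × 29.7²) = 51.69; v² = 3.0276.
t = (51.69 − 1.26)/3.0276 = 16.7 days (vs. the pure-advection estimate x/v = 17.1 d).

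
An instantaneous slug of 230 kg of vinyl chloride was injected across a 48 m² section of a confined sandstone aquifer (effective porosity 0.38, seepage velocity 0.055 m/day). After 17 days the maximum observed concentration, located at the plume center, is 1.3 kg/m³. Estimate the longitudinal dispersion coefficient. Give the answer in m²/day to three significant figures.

0.440 m²/day

At the plume center C_max = M/(n_e·A·√(4πDt)), so D = M²/(4πt·(n_e·A·C_max)²).
n_e·A·C_max = 0.38 × 48 × 1.3 = 23.71 kg/m.
D = 230²/(4π × 17 × 23.71²) = 0.440 m²/day.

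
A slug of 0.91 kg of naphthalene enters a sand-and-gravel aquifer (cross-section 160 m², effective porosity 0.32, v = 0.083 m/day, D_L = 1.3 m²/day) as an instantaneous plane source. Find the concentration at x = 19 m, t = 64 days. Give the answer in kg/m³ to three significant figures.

0.000313 kg/m³

For an instantaneous plane source, C(x,t) = M/(n_e·A·√(4πDt)) · exp(−(x−vt)²/(4Dt)), with n_e·A the pore (flow) area.
Plume center vt = 0.083 × 64 = 5.312 m, so the well at 19 m is 13.688 m downgradient of the peak.
√(4πDt) = 32.33 m, giving peak height M/(n_e·A·√(4πDt)) = 0.91/(0.32 × 160 × 32.33) = 0.0005498 kg/m³.
(x−vt)²/(4Dt) = (13.688)²/(4 × 1.3 × 64) = 0.5630; exp(−0.5630) = 0.5695.
C = 0.0005498 × 0.5695 = 0.000313 kg/m³.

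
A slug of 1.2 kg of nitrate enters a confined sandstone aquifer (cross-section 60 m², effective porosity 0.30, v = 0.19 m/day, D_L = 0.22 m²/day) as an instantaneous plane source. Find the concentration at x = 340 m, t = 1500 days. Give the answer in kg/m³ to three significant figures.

0.000105 kg/m³

For an instantaneous plane source, C(x,t) = M/(n_e·A·√(4πDt)) · exp(−(x−vt)²/(4Dt)), with n_e·A the pore (flow) area.
Plume center vt = 0.19 × 1500 = 285 m, so the well at 340 m is 55 m downgradient of the peak.
√(4πDt) = 64.40 m, giving peak height M/(n_e·A·√(4πDt)) = 1.2/(0.30 × 60 × 64.40) = 0.001035 kg/m³.
(x−vt)²/(4Dt) = (55)²/(4 × 0.22 × 1500) = 2.292; exp(−2.292) = 0.1011.
C = 0.001035 × 0.1011 = 0.000105 kg/m³.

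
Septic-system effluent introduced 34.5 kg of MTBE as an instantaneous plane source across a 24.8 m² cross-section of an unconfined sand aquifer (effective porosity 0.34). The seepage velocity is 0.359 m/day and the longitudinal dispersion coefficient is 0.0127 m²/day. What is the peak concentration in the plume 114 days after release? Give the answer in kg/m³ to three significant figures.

0.959 kg/m³

The peak of an instantaneous 1D plume sits at x = vt; there the Gaussian factor is 1 and C_max = M/(n_e·A·√(4πDt)), where n_e·A is the pore area the mass is dissolved in.
√(4πDt) = √(4π × 0.0127 × 114) = 4.265 m, so C_max = 34.5/(0.34 × 24.8 × 4.265) = 0.959 kg/m³.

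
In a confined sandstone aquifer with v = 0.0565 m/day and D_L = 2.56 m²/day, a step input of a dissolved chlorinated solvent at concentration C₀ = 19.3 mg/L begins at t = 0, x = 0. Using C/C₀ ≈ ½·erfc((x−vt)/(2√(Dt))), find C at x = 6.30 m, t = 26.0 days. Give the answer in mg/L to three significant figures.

For a continuous step input, C/C₀ ≈ ½·erfc((x−vt)/(2√(Dt))).
vt = 0.0565 × 26.0 = 1.469 m and 2√(Dt) = 2√(2.56 × 26.0) = 16.32 m.
Argument (x−vt)/(2√(Dt)) = (6.30 − 1.469)/16.32 = 0.2960; ½·erfc(0.2960) = 0.3378.
C = 19.3 × 0.3378 = 6.52 mg/L.

6.52 mg/L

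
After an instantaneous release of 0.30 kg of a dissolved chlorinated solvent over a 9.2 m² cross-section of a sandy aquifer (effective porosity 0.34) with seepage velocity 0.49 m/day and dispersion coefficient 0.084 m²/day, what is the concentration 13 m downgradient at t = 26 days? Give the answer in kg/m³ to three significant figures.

For an instantaneous plane source, C(x,t) = M/(n_e·A·√(4πDt)) · exp(−(x−vt)²/(4Dt)), with n_e·A the pore (flow) area.
Plume center vt = 0.49 × 26 = 12.74 m, so the well at 13 m is 0.26 m downgradient of the peak.
√(4πDt) = 5.239 m, giving peak height M/(n_e·A·√(4πDt)) = 0.30/(0.34 × 9.2 × 5.239) = 0.01831 kg/m³.
(x−vt)²/(4Dt) = (0.26)²/(4 × 0.084 × 26) = 0.007738; exp(−0.007738) = 0.9923.
C = 0.01831 × 0.9923 = 0.0182 kg/m³.

0.0182 kg/m³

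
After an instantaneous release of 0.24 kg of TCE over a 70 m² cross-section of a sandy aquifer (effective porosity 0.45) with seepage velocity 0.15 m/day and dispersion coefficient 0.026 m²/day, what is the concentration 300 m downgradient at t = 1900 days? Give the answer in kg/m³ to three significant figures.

9.79e-05 kg/m³

For an instantaneous plane source, C(x,t) = M/(n_e·A·√(4πDt)) · exp(−(x−vt)²/(4Dt)), with n_e·A the pore (flow) area.
Plume center vt = 0.15 × 1900 = 285 m, so the well at 300 m is 15 m downgradient of the peak.
√(4πDt) = 24.92 m, giving peak height M/(n_e·A·√(4πDt)) = 0.24/(0.45 × 70 × 24.92) = 0.0003057 kg/m³.
(x−vt)²/(4Dt) = (15)²/(4 × 0.026 × 1900) = 1.139; exp(−1.139) = 0.3201.
C = 0.0003057 × 0.3201 = 9.79e-05 kg/m³.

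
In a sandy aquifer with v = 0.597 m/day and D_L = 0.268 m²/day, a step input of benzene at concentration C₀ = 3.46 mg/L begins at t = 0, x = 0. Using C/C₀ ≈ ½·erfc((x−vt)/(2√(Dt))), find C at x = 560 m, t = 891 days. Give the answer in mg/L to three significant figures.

0.344 mg/L

For a continuous step input, C/C₀ ≈ ½·erfc((x−vt)/(2√(Dt))).
vt = 0.597 × 891 = 531.927 m and 2√(Dt) = 2√(0.268 × 891) = 30.91 m.
Argument (x−vt)/(2√(Dt)) = (560 − 531.927)/30.91 = 0.9082; ½·erfc(0.9082) = 0.09950.
C = 3.46 × 0.09950 = 0.344 mg/L.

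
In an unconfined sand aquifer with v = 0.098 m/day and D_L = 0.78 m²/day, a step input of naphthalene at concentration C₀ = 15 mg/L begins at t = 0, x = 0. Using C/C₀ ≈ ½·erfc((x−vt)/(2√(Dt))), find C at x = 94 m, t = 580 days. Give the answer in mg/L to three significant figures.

1.63 mg/L

For a continuous step input, C/C₀ ≈ ½·erfc((x−vt)/(2√(Dt))).
vt = 0.098 × 580 = 56.84 m and 2√(Dt) = 2√(0.78 × 580) = 42.54 m.
Argument (x−vt)/(2√(Dt)) = (94 − 56.84)/42.54 = 0.8735; ½·erfc(0.8735) = 0.1084.
C = 15 × 0.1084 = 1.63 mg/L.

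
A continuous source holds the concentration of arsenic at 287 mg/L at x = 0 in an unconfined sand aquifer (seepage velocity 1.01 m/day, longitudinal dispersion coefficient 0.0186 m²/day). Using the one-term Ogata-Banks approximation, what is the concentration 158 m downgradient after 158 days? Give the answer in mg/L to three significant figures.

For a continuous step input, C/C₀ ≈ ½·erfc((x−vt)/(2√(Dt))).
vt = 1.01 × 158 = 159.58 m and 2√(Dt) = 2√(0.0186 × 158) = 3.429 m.
Argument (x−vt)/(2√(Dt)) = (158 − 159.58)/3.429 = -0.4608; ½·erfc(-0.4608) = 0.7427.
C = 287 × 0.7427 = 213 mg/L.

213 mg/L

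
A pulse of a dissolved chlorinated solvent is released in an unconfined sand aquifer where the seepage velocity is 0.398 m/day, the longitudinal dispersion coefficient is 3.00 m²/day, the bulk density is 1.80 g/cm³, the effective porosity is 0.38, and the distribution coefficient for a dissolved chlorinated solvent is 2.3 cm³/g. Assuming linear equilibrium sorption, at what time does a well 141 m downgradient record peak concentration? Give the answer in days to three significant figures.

Retardation factor R = 1 + ρ_b·K_d/n = 1 + 1.80 × 2.3/0.38 = 11.89.
Sorption retards both mechanisms: v_R = v/R = 0.03347 m/day, D_R = D/R = 0.2523 m²/day.
Peak time from v_R²t² + 2D_R t − x² = 0: t = (√(D_R² + v_R²x²) − D_R)/v_R².
√(D_R² + v_R²x²) = √(0.2523² + 0.03347² × 141²) = 4.726; v_R² = 0.001120.
t = (4.726 − 0.2523)/0.001120 = 3990 days.

3990 days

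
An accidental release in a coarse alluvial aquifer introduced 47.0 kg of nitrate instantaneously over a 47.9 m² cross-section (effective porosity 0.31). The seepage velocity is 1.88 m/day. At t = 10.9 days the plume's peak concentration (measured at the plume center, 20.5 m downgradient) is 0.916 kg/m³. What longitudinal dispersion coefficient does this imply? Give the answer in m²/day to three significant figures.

0.0872 m²/day

At the plume center C_max = M/(n_e·A·√(4πDt)), so D = M²/(4πt·(n_e·A·C_max)²).
n_e·A·C_max = 0.31 × 47.9 × 0.916 = 13.60 kg/m.
D = 47.0²/(4π × 10.9 × 13.60²) = 0.0872 m²/day.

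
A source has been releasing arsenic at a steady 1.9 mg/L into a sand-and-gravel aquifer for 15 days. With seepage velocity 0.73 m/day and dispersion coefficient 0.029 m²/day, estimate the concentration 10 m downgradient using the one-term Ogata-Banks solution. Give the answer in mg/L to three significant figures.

For a continuous step input, C/C₀ ≈ ½·erfc((x−vt)/(2√(Dt))).
vt = 0.73 × 15 = 10.95 m and 2√(Dt) = 2√(0.029 × 15) = 1.319 m.
Argument (x−vt)/(2√(Dt)) = (10 − 10.95)/1.319 = -0.7202; ½·erfc(-0.7202) = 0.8458.
C = 1.9 × 0.8458 = 1.61 mg/L.

1.61 mg/L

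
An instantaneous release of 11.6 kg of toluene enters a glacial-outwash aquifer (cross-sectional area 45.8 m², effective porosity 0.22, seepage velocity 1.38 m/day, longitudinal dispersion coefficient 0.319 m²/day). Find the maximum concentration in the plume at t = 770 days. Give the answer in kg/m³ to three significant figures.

0.0207 kg/m³

The peak of an instantaneous 1D plume sits at x = vt; there the Gaussian factor is 1 and C_max = M/(n_e·A·√(4πDt)), where n_e·A is the pore area the mass is dissolved in.
√(4πDt) = √(4π × 0.319 × 770) = 55.56 m, so C_max = 11.6/(0.22 × 45.8 × 55.56) = 0.0207 kg/m³.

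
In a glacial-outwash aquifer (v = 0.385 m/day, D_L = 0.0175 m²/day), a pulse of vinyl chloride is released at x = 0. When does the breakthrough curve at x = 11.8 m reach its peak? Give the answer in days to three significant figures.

30.5 days

For the 1D instantaneous-source solution, setting ∂C/∂t = 0 at fixed x gives v²t² + 2Dt − x² = 0, so t = (√(D² + v²x²) − D)/v².
√(D² + v²x²) = √(0.0175² + 0.385² × 11.8²) = 4.543; v² = 0.148225.
t = (4.543 − 0.0175)/0.148225 = 30.5 days (vs. the pure-advection estimate x/v = 30.6 d).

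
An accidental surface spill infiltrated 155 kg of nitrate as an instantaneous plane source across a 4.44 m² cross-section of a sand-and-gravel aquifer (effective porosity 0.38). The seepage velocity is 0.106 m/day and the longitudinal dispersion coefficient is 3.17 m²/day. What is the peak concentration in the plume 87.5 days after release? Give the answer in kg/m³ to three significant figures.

1.56 kg/m³

The peak of an instantaneous 1D plume sits at x = vt; there the Gaussian factor is 1 and C_max = M/(n_e·A·√(4πDt)), where n_e·A is the pore area the mass is dissolved in.
√(4πDt) = √(4π × 3.17 × 87.5) = 59.04 m, so C_max = 155/(0.38 × 4.44 × 59.04) = 1.56 kg/m³.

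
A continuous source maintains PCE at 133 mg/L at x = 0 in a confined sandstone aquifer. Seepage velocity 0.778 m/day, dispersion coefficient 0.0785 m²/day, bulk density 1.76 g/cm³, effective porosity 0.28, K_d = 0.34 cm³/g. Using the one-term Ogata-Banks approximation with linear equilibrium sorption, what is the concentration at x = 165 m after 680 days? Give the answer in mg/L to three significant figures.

97.6 mg/L

Retardation factor R = 1 + ρ_b·K_d/n = 1 + 1.76 × 0.34/0.28 = 3.137.
Sorption retards both mechanisms: v_R = v/R = 0.2480 m/day, D_R = D/R = 0.02502 m²/day.
v_R·t = 0.2480 × 680 = 168.64 m; 2√(D_R t) = 8.250 m; argument = (165 − 168.64)/8.250 = -0.4412.
C = C₀ × ½·erfc(-0.4412) = 133 × 0.7337 = 97.6 mg/L.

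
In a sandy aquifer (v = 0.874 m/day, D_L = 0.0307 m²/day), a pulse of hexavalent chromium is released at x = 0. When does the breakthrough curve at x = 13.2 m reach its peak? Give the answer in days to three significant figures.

For the 1D instantaneous-source solution, setting ∂C/∂t = 0 at fixed x gives v²t² + 2Dt − x² = 0, so t = (√(D² + v²x²) − D)/v².
√(D² + v²x²) = √(0.0307² + 0.874² × 13.2²) = 11.54; v² = 0.763876.
t = (11.54 − 0.0307)/0.763876 = 15.1 days (vs. the pure-advection estimate x/v = 15.1 d).

15.1 days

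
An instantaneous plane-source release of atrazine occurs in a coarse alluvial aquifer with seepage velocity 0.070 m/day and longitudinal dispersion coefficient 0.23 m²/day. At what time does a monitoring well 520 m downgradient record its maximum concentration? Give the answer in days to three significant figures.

For the 1D instantaneous-source solution, setting ∂C/∂t = 0 at fixed x gives v²t² + 2Dt − x² = 0, so t = (√(D² + v²x²) − D)/v².
√(D² + v²x²) = √(0.23² + 0.070² × 520²) = 36.40; v² = 0.0049.
t = (36.40 − 0.23)/0.0049 = 7380 days (vs. the pure-advection estimate x/v = 7430 d).

7380 days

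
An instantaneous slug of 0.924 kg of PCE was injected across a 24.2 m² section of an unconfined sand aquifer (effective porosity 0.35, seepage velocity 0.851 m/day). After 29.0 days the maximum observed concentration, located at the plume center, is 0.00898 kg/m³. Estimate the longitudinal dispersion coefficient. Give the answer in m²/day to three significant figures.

0.405 m²/day

At the plume center C_max = M/(n_e·A·√(4πDt)), so D = M²/(4πt·(n_e·A·C_max)²).
n_e·A·C_max = 0.35 × 24.2 × 0.00898 = 0.07606 kg/m.
D = 0.924²/(4π × 29.0 × 0.07606²) = 0.405 m²/day.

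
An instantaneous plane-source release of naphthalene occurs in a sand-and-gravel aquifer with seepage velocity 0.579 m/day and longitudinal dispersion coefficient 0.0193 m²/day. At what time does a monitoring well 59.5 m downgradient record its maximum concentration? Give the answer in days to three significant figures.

103 days

For the 1D instantaneous-source solution, setting ∂C/∂t = 0 at fixed x gives v²t² + 2Dt − x² = 0, so t = (√(D² + v²x²) − D)/v².
√(D² + v²x²) = √(0.0193² + 0.579² × 59.5²) = 34.45; v² = 0.335241.
t = (34.45 − 0.0193)/0.335241 = 103 days (vs. the pure-advection estimate x/v = 103 d).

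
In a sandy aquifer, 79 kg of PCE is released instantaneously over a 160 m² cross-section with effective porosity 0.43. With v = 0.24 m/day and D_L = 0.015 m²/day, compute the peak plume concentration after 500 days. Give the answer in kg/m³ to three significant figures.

0.118 kg/m³

The peak of an instantaneous 1D plume sits at x = vt; there the Gaussian factor is 1 and C_max = M/(n_e·A·√(4πDt)), where n_e·A is the pore area the mass is dissolved in.
√(4πDt) = √(4π × 0.015 × 500) = 9.708 m, so C_max = 79/(0.43 × 160 × 9.708) = 0.118 kg/m³.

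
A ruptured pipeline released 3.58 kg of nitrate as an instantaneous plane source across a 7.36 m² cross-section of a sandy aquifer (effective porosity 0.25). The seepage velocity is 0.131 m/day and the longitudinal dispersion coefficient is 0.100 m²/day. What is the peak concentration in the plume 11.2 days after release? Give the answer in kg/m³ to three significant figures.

The peak of an instantaneous 1D plume sits at x = vt; there the Gaussian factor is 1 and C_max = M/(n_e·A·√(4πDt)), where n_e·A is the pore area the mass is dissolved in.
√(4πDt) = √(4π × 0.100 × 11.2) = 3.752 m, so C_max = 3.58/(0.25 × 7.36 × 3.752) = 0.519 kg/m³.

0.519 kg/m³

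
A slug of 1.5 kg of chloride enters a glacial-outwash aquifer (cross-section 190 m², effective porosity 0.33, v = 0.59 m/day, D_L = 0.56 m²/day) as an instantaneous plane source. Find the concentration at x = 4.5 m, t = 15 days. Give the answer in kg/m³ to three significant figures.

0.00133 kg/m³

For an instantaneous plane source, C(x,t) = M/(n_e·A·√(4πDt)) · exp(−(x−vt)²/(4Dt)), with n_e·A the pore (flow) area.
Plume center vt = 0.59 × 15 = 8.85 m, so the well at 4.5 m is 4.35 m upgradient of the peak.
√(4πDt) = 10.27 m, giving peak height M/(n_e·A·√(4πDt)) = 1.5/(0.33 × 190 × 10.27) = 0.002329 kg/m³.
(x−vt)²/(4Dt) = (-4.35)²/(4 × 0.56 × 15) = 0.5632; exp(−0.5632) = 0.5694.
C = 0.002329 × 0.5694 = 0.00133 kg/m³.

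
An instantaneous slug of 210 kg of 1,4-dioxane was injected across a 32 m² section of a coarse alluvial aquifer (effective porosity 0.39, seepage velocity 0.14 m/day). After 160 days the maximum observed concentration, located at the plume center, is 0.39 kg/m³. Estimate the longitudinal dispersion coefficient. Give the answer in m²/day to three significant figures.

At the plume center C_max = M/(n_e·A·√(4πDt)), so D = M²/(4πt·(n_e·A·C_max)²).
n_e·A·C_max = 0.39 × 32 × 0.39 = 4.867 kg/m.
D = 210²/(4π × 160 × 4.867²) = 0.926 m²/day.

0.926 m²/day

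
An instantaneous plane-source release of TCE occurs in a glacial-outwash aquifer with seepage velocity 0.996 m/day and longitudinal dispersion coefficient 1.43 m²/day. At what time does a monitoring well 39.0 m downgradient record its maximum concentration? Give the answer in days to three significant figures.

37.7 days

For the 1D instantaneous-source solution, setting ∂C/∂t = 0 at fixed x gives v²t² + 2Dt − x² = 0, so t = (√(D² + v²x²) − D)/v².
√(D² + v²x²) = √(1.43² + 0.996² × 39.0²) = 38.87; v² = 0.992016.
t = (38.87 − 1.43)/0.992016 = 37.7 days (vs. the pure-advection estimate x/v = 39.2 d).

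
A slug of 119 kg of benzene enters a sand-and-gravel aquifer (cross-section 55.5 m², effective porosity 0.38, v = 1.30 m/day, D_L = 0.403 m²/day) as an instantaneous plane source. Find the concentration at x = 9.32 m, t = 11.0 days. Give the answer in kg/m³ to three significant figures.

0.187 kg/m³

For an instantaneous plane source, C(x,t) = M/(n_e·A·√(4πDt)) · exp(−(x−vt)²/(4Dt)), with n_e·A the pore (flow) area.
Plume center vt = 1.30 × 11.0 = 14.3 m, so the well at 9.32 m is 4.98 m upgradient of the peak.
√(4πDt) = 7.464 m, giving peak height M/(n_e·A·√(4πDt)) = 119/(0.38 × 55.5 × 7.464) = 0.7560 kg/m³.
(x−vt)²/(4Dt) = (-4.98)²/(4 × 0.403 × 11.0) = 1.399; exp(−1.399) = 0.2468.
C = 0.7560 × 0.2468 = 0.187 kg/m³.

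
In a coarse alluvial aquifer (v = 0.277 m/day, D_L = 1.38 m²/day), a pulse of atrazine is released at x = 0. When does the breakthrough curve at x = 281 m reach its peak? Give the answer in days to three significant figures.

997 days

For the 1D instantaneous-source solution, setting ∂C/∂t = 0 at fixed x gives v²t² + 2Dt − x² = 0, so t = (√(D² + v²x²) − D)/v².
√(D² + v²x²) = √(1.38² + 0.277² × 281²) = 77.85; v² = 0.076729.
t = (77.85 − 1.38)/0.076729 = 997 days (vs. the pure-advection estimate x/v = 1010 d).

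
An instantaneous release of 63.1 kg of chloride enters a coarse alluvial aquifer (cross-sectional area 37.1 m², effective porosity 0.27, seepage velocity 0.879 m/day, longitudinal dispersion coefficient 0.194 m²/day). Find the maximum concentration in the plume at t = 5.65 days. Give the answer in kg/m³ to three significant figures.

The peak of an instantaneous 1D plume sits at x = vt; there the Gaussian factor is 1 and C_max = M/(n_e·A·√(4πDt)), where n_e·A is the pore area the mass is dissolved in.
√(4πDt) = √(4π × 0.194 × 5.65) = 3.711 m, so C_max = 63.1/(0.27 × 37.1 × 3.711) = 1.70 kg/m³.

1.70 kg/m³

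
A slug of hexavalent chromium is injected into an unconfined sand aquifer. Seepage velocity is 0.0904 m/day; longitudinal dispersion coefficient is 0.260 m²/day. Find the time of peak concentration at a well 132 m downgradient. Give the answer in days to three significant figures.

1430 days

For the 1D instantaneous-source solution, setting ∂C/∂t = 0 at fixed x gives v²t² + 2Dt − x² = 0, so t = (√(D² + v²x²) − D)/v².
√(D² + v²x²) = √(0.260² + 0.0904² × 132²) = 11.94; v² = 0.00817216.
t = (11.94 − 0.260)/0.00817216 = 1430 days (vs. the pure-advection estimate x/v = 1460 d).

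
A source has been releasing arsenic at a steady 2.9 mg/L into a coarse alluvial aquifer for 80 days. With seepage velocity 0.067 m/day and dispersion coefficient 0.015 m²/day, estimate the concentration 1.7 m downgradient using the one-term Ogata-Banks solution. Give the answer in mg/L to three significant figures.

For a continuous step input, C/C₀ ≈ ½·erfc((x−vt)/(2√(Dt))).
vt = 0.067 × 80 = 5.36 m and 2√(Dt) = 2√(0.015 × 80) = 2.191 m.
Argument (x−vt)/(2√(Dt)) = (1.7 − 5.36)/2.191 = -1.670; ½·erfc(-1.670) = 0.9909.
C = 2.9 × 0.9909 = 2.87 mg/L.

2.87 mg/L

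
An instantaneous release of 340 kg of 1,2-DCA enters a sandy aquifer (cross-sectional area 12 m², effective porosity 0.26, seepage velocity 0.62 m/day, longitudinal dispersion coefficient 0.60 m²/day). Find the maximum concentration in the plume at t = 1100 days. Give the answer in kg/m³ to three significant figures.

1.20 kg/m³

The peak of an instantaneous 1D plume sits at x = vt; there the Gaussian factor is 1 and C_max = M/(n_e·A·√(4πDt)), where n_e·A is the pore area the mass is dissolved in.
√(4πDt) = √(4π × 0.60 × 1100) = 91.07 m, so C_max = 340/(0.26 × 12 × 91.07) = 1.20 kg/m³.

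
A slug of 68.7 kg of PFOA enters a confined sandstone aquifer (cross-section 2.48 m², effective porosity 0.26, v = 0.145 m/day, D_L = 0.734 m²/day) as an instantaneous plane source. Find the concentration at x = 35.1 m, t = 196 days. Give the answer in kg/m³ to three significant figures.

2.32 kg/m³

For an instantaneous plane source, C(x,t) = M/(n_e·A·√(4πDt)) · exp(−(x−vt)²/(4Dt)), with n_e·A the pore (flow) area.
Plume center vt = 0.145 × 196 = 28.42 m, so the well at 35.1 m is 6.68 m downgradient of the peak.
√(4πDt) = 42.52 m, giving peak height M/(n_e·A·√(4πDt)) = 68.7/(0.26 × 2.48 × 42.52) = 2.506 kg/m³.
(x−vt)²/(4Dt) = (6.68)²/(4 × 0.734 × 196) = 0.07754; exp(−0.07754) = 0.9254.
C = 2.506 × 0.9254 = 2.32 kg/m³.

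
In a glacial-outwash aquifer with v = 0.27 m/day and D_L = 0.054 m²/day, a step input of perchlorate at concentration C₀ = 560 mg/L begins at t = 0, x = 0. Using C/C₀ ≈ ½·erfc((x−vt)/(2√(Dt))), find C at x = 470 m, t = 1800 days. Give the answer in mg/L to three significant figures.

For a continuous step input, C/C₀ ≈ ½·erfc((x−vt)/(2√(Dt))).
vt = 0.27 × 1800 = 486 m and 2√(Dt) = 2√(0.054 × 1800) = 19.72 m.
Argument (x−vt)/(2√(Dt)) = (470 − 486)/19.72 = -0.8114; ½·erfc(-0.8114) = 0.8744.
C = 560 × 0.8744 = 490 mg/L.

490 mg/L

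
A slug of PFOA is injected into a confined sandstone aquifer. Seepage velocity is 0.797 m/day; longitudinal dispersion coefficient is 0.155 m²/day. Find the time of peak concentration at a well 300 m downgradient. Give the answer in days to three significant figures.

For the 1D instantaneous-source solution, setting ∂C/∂t = 0 at fixed x gives v²t² + 2Dt − x² = 0, so t = (√(D² + v²x²) − D)/v².
√(D² + v²x²) = √(0.155² + 0.797² × 300²) = 239.1; v² = 0.635209.
t = (239.1 − 0.155)/0.635209 = 376 days (vs. the pure-advection estimate x/v = 376 d).

376 days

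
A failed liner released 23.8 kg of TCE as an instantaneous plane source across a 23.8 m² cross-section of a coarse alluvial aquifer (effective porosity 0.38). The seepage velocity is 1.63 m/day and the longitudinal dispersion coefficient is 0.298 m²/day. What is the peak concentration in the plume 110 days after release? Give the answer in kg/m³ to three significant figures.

The peak of an instantaneous 1D plume sits at x = vt; there the Gaussian factor is 1 and C_max = M/(n_e·A·√(4πDt)), where n_e·A is the pore area the mass is dissolved in.
√(4πDt) = √(4π × 0.298 × 110) = 20.30 m, so C_max = 23.8/(0.38 × 23.8 × 20.30) = 0.130 kg/m³.

0.130 kg/m³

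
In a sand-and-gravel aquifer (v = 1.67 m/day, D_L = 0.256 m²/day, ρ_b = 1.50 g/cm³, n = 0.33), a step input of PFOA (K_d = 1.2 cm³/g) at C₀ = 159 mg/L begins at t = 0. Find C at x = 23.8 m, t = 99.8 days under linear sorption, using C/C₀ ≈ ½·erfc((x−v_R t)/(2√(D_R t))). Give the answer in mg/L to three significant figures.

121 mg/L

Retardation factor R = 1 + ρ_b·K_d/n = 1 + 1.50 × 1.2/0.33 = 6.455.
Sorption retards both mechanisms: v_R = v/R = 0.2587 m/day, D_R = D/R = 0.03966 m²/day.
v_R·t = 0.2587 × 99.8 = 25.81826 m; 2√(D_R t) = 3.979 m; argument = (23.8 − 25.81826)/3.979 = -0.5072.
C = C₀ × ½·erfc(-0.5072) = 159 × 0.7634 = 121 mg/L.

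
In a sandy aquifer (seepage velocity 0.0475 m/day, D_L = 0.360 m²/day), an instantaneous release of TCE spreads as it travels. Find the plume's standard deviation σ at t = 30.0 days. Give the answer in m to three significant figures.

Dispersive spreading gives a Gaussian with σ² = 2Dt; advection only shifts the center.
σ = √(2 × 0.360 × 30.0) = 4.65 m.

4.65 m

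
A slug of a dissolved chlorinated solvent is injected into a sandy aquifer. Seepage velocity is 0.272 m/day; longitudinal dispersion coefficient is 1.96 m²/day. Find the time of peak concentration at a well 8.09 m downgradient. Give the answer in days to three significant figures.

13.3 days

For the 1D instantaneous-source solution, setting ∂C/∂t = 0 at fixed x gives v²t² + 2Dt − x² = 0, so t = (√(D² + v²x²) − D)/v².
√(D² + v²x²) = √(1.96² + 0.272² × 8.09²) = 2.947; v² = 0.073984.
t = (2.947 − 1.96)/0.073984 = 13.3 days (vs. the pure-advection estimate x/v = 29.7 d).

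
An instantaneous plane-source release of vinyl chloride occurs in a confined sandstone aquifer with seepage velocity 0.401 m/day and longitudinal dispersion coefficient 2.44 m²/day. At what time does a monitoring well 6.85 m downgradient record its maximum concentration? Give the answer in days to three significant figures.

For the 1D instantaneous-source solution, setting ∂C/∂t = 0 at fixed x gives v²t² + 2Dt − x² = 0, so t = (√(D² + v²x²) − D)/v².
√(D² + v²x²) = √(2.44² + 0.401² × 6.85²) = 3.674; v² = 0.160801.
t = (3.674 − 2.44)/0.160801 = 7.67 days (vs. the pure-advection estimate x/v = 17.1 d).

7.67 days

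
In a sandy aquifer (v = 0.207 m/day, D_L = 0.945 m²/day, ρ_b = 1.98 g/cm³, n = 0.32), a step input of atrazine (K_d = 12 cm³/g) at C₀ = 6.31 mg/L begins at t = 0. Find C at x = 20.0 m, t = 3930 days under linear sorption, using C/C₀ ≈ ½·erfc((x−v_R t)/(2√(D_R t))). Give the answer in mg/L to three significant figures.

Retardation factor R = 1 + ρ_b·K_d/n = 1 + 1.98 × 12/0.32 = 75.25.
Sorption retards both mechanisms: v_R = v/R = 0.002751 m/day, D_R = D/R = 0.01256 m²/day.
v_R·t = 0.002751 × 3930 = 10.81143 m; 2√(D_R t) = 14.05 m; argument = (20.0 − 10.81143)/14.05 = 0.6540.
C = C₀ × ½·erfc(0.6540) = 6.31 × 0.1775 = 1.12 mg/L.

1.12 mg/L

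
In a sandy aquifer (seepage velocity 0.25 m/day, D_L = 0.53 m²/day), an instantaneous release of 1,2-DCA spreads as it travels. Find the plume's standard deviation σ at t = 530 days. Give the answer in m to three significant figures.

23.7 m

Dispersive spreading gives a Gaussian with σ² = 2Dt; advection only shifts the center.
σ = √(2 × 0.53 × 530) = 23.7 m.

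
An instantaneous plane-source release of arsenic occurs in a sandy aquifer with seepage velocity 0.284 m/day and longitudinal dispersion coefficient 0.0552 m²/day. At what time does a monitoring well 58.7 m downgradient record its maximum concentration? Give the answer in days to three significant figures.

For the 1D instantaneous-source solution, setting ∂C/∂t = 0 at fixed x gives v²t² + 2Dt − x² = 0, so t = (√(D² + v²x²) − D)/v².
√(D² + v²x²) = √(0.0552² + 0.284² × 58.7²) = 16.67; v² = 0.080656.
t = (16.67 − 0.0552)/0.080656 = 206 days (vs. the pure-advection estimate x/v = 207 d).

206 days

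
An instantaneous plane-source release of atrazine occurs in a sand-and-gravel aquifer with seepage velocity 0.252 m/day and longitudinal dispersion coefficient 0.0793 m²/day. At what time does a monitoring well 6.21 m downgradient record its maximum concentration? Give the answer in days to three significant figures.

23.4 days

For the 1D instantaneous-source solution, setting ∂C/∂t = 0 at fixed x gives v²t² + 2Dt − x² = 0, so t = (√(D² + v²x²) − D)/v².
√(D² + v²x²) = √(0.0793² + 0.252² × 6.21²) = 1.567; v² = 0.063504.
t = (1.567 − 0.0793)/0.063504 = 23.4 days (vs. the pure-advection estimate x/v = 24.6 d).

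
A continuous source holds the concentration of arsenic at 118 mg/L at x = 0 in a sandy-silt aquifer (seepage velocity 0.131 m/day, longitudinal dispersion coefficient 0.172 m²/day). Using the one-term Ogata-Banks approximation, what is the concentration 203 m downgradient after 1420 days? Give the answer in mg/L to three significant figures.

26.1 mg/L

For a continuous step input, C/C₀ ≈ ½·erfc((x−vt)/(2√(Dt))).
vt = 0.131 × 1420 = 186.02 m and 2√(Dt) = 2√(0.172 × 1420) = 31.26 m.
Argument (x−vt)/(2√(Dt)) = (203 − 186.02)/31.26 = 0.5432; ½·erfc(0.5432) = 0.2212.
C = 118 × 0.2212 = 26.1 mg/L.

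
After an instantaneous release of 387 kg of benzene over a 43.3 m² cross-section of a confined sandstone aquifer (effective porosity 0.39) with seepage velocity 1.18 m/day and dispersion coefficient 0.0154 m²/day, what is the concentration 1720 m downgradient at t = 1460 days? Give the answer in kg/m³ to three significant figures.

For an instantaneous plane source, C(x,t) = M/(n_e·A·√(4πDt)) · exp(−(x−vt)²/(4Dt)), with n_e·A the pore (flow) area.
Plume center vt = 1.18 × 1460 = 1722.8 m, so the well at 1720 m is 2.8 m upgradient of the peak.
√(4πDt) = 16.81 m, giving peak height M/(n_e·A·√(4πDt)) = 387/(0.39 × 43.3 × 16.81) = 1.363 kg/m³.
(x−vt)²/(4Dt) = (-2.8)²/(4 × 0.0154 × 1460) = 0.08717; exp(−0.08717) = 0.9165.
C = 1.363 × 0.9165 = 1.25 kg/m³.

1.25 kg/m³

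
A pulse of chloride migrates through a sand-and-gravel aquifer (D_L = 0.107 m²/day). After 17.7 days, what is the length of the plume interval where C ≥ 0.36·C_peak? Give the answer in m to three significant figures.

The plume is Gaussian with σ = √(2Dt) = √(2 × 0.107 × 17.7) = 1.946 m.
C/C_peak = exp(−Δx²/(2σ²)) = 0.36 ⇒ Δx = σ·√(−2 ln 0.36) = 1.946 × 1.429 = 2.781 m.
Width = 2Δx = 5.56 m.

5.56 m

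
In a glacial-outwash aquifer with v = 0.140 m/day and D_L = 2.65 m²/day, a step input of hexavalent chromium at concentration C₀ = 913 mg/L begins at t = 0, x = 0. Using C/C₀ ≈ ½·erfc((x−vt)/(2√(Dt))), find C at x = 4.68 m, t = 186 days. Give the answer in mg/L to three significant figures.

For a continuous step input, C/C₀ ≈ ½·erfc((x−vt)/(2√(Dt))).
vt = 0.140 × 186 = 26.04 m and 2√(Dt) = 2√(2.65 × 186) = 44.40 m.
Argument (x−vt)/(2√(Dt)) = (4.68 − 26.04)/44.40 = -0.4811; ½·erfc(-0.4811) = 0.7519.
C = 913 × 0.7519 = 686 mg/L.

686 mg/L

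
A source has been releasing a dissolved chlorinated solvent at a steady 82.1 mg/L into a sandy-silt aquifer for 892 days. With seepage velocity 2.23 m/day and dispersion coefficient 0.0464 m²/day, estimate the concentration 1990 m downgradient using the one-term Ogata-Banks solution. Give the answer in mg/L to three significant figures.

For a continuous step input, C/C₀ ≈ ½·erfc((x−vt)/(2√(Dt))).
vt = 2.23 × 892 = 1989.16 m and 2√(Dt) = 2√(0.0464 × 892) = 12.87 m.
Argument (x−vt)/(2√(Dt)) = (1990 − 1989.16)/12.87 = 0.06527; ½·erfc(0.06527) = 0.4632.
C = 82.1 × 0.4632 = 38.0 mg/L.

38.0 mg/L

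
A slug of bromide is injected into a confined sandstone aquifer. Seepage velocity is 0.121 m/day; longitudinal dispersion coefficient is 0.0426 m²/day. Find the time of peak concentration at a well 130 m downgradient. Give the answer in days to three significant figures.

For the 1D instantaneous-source solution, setting ∂C/∂t = 0 at fixed x gives v²t² + 2Dt − x² = 0, so t = (√(D² + v²x²) − D)/v².
√(D² + v²x²) = √(0.0426² + 0.121² × 130²) = 15.73; v² = 0.014641.
t = (15.73 − 0.0426)/0.014641 = 1070 days (vs. the pure-advection estimate x/v = 1070 d).

1070 days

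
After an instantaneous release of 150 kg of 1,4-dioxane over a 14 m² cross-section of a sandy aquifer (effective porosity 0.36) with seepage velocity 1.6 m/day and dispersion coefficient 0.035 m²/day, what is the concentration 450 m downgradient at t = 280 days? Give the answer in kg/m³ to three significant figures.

For an instantaneous plane source, C(x,t) = M/(n_e·A·√(4πDt)) · exp(−(x−vt)²/(4Dt)), with n_e·A the pore (flow) area.
Plume center vt = 1.6 × 280 = 448 m, so the well at 450 m is 2 m downgradient of the peak.
√(4πDt) = 11.10 m, giving peak height M/(n_e·A·√(4πDt)) = 150/(0.36 × 14 × 11.10) = 2.681 kg/m³.
(x−vt)²/(4Dt) = (2)²/(4 × 0.035 × 280) = 0.1020; exp(−0.1020) = 0.9030.
C = 2.681 × 0.9030 = 2.42 kg/m³.

2.42 kg/m³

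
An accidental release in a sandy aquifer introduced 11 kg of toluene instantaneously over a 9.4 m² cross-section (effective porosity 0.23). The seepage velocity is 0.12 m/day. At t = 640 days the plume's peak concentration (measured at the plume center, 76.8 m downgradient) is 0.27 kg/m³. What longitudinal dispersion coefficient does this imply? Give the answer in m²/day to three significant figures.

0.0442 m²/day

At the plume center C_max = M/(n_e·A·√(4πDt)), so D = M²/(4πt·(n_e·A·C_max)²).
n_e·A·C_max = 0.23 × 9.4 × 0.27 = 0.5837 kg/m.
D = 11²/(4π × 640 × 0.5837²) = 0.0442 m²/day.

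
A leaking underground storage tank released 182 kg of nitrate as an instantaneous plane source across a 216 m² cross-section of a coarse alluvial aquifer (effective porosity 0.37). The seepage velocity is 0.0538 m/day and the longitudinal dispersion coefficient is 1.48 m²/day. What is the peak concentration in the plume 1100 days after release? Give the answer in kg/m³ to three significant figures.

0.0159 kg/m³

The peak of an instantaneous 1D plume sits at x = vt; there the Gaussian factor is 1 and C_max = M/(n_e·A·√(4πDt)), where n_e·A is the pore area the mass is dissolved in.
√(4πDt) = √(4π × 1.48 × 1100) = 143.0 m, so C_max = 182/(0.37 × 216 × 143.0) = 0.0159 kg/m³.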